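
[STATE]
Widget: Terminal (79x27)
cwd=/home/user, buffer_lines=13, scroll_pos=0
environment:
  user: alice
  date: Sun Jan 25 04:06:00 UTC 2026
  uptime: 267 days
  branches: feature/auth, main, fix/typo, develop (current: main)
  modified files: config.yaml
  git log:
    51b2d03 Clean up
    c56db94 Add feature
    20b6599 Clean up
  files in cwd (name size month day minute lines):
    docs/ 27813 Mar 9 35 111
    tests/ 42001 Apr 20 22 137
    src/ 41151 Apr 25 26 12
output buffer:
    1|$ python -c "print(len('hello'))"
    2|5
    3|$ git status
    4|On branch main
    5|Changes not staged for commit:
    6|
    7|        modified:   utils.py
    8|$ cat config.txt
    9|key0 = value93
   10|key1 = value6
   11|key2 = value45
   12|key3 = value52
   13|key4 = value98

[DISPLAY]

$ python -c "print(len('hello'))"                                              
5                                                                              
$ git status                                                                   
On branch main                                                                 
Changes not staged for commit:                                                 
                                                                               
        modified:   utils.py                                                   
$ cat config.txt                                                               
key0 = value93                                                                 
key1 = value6                                                                  
key2 = value45                                                                 
key3 = value52                                                                 
key4 = value98                                                                 
$ █                                                                            
                                                                               
                                                                               
                                                                               
                                                                               
                                                                               
                                                                               
                                                                               
                                                                               
                                                                               
                                                                               
                                                                               
                                                                               
                                                                               


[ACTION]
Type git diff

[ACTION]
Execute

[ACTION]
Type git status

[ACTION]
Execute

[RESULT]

$ python -c "print(len('hello'))"                                              
5                                                                              
$ git status                                                                   
On branch main                                                                 
Changes not staged for commit:                                                 
                                                                               
        modified:   utils.py                                                   
$ cat config.txt                                                               
key0 = value93                                                                 
key1 = value6                                                                  
key2 = value45                                                                 
key3 = value52                                                                 
key4 = value98                                                                 
$ git diff                                                                     
diff --git a/main.py b/main.py                                                 
--- a/main.py                                                                  
+++ b/main.py                                                                  
@@ -1,3 +1,4 @@                                                                
+# updated                                                                     
 import sys                                                                    
$ git status                                                                   
On branch main                                                                 
Changes not staged for commit:                                                 
                                                                               
        modified:   config.yaml                                                
$ █                                                                            
                                                                               


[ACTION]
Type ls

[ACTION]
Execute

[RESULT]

5                                                                              
$ git status                                                                   
On branch main                                                                 
Changes not staged for commit:                                                 
                                                                               
        modified:   utils.py                                                   
$ cat config.txt                                                               
key0 = value93                                                                 
key1 = value6                                                                  
key2 = value45                                                                 
key3 = value52                                                                 
key4 = value98                                                                 
$ git diff                                                                     
diff --git a/main.py b/main.py                                                 
--- a/main.py                                                                  
+++ b/main.py                                                                  
@@ -1,3 +1,4 @@                                                                
+# updated                                                                     
 import sys                                                                    
$ git status                                                                   
On branch main                                                                 
Changes not staged for commit:                                                 
                                                                               
        modified:   config.yaml                                                
$ ls                                                                           
docs/  tests/  src/                                                            
$ █                                                                            


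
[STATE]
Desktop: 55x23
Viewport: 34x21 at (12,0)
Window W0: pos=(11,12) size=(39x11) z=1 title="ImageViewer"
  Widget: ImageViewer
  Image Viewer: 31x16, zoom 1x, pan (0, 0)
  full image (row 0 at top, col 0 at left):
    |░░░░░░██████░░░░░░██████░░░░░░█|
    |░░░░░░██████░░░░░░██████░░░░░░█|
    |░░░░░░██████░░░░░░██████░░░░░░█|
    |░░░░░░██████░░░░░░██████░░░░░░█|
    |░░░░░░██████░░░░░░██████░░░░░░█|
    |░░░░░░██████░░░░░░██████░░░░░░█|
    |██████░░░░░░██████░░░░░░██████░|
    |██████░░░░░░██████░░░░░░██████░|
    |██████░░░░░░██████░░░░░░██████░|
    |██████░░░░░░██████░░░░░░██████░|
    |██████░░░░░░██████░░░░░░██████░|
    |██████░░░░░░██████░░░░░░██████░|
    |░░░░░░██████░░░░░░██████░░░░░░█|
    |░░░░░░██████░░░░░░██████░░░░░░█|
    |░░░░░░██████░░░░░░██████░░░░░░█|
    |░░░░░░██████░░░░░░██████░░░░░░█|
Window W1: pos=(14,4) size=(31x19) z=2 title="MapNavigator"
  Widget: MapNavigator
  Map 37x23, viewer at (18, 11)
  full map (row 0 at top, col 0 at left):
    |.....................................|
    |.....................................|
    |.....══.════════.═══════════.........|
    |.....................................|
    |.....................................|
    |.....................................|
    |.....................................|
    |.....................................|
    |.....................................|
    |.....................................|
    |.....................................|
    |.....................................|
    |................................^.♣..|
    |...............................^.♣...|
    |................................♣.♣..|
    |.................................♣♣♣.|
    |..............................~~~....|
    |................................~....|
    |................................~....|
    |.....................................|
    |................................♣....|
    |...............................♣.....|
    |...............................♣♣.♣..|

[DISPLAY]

                                  
                                  
                                  
                                  
  ┏━━━━━━━━━━━━━━━━━━━━━━━━━━━━━┓ 
  ┃ MapNavigator                ┃ 
  ┠─────────────────────────────┨ 
  ┃.............................┃ 
  ┃.............................┃ 
  ┃.............................┃ 
  ┃.............................┃ 
  ┃.............................┃ 
━━┃.............................┃━
 I┃.............................┃ 
──┃..............@..............┃─
░░┃............................^┃ 
░░┃...........................^.┃ 
░░┃............................♣┃ 
░░┃.............................┃ 
░░┃..........................~~~┃ 
░░┃............................~┃ 


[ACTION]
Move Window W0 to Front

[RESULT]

                                  
                                  
                                  
                                  
  ┏━━━━━━━━━━━━━━━━━━━━━━━━━━━━━┓ 
  ┃ MapNavigator                ┃ 
  ┠─────────────────────────────┨ 
  ┃.............................┃ 
  ┃.............................┃ 
  ┃.............................┃ 
  ┃.............................┃ 
  ┃.............................┃ 
━━━━━━━━━━━━━━━━━━━━━━━━━━━━━━━━━━
 ImageViewer                      
──────────────────────────────────
░░░░░░██████░░░░░░██████░░░░░░█   
░░░░░░██████░░░░░░██████░░░░░░█   
░░░░░░██████░░░░░░██████░░░░░░█   
░░░░░░██████░░░░░░██████░░░░░░█   
░░░░░░██████░░░░░░██████░░░░░░█   
░░░░░░██████░░░░░░██████░░░░░░█   


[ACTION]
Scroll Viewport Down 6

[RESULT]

                                  
                                  
  ┏━━━━━━━━━━━━━━━━━━━━━━━━━━━━━┓ 
  ┃ MapNavigator                ┃ 
  ┠─────────────────────────────┨ 
  ┃.............................┃ 
  ┃.............................┃ 
  ┃.............................┃ 
  ┃.............................┃ 
  ┃.............................┃ 
━━━━━━━━━━━━━━━━━━━━━━━━━━━━━━━━━━
 ImageViewer                      
──────────────────────────────────
░░░░░░██████░░░░░░██████░░░░░░█   
░░░░░░██████░░░░░░██████░░░░░░█   
░░░░░░██████░░░░░░██████░░░░░░█   
░░░░░░██████░░░░░░██████░░░░░░█   
░░░░░░██████░░░░░░██████░░░░░░█   
░░░░░░██████░░░░░░██████░░░░░░█   
██████░░░░░░██████░░░░░░██████░   
━━━━━━━━━━━━━━━━━━━━━━━━━━━━━━━━━━


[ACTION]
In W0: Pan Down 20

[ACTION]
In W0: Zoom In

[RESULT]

                                  
                                  
  ┏━━━━━━━━━━━━━━━━━━━━━━━━━━━━━┓ 
  ┃ MapNavigator                ┃ 
  ┠─────────────────────────────┨ 
  ┃.............................┃ 
  ┃.............................┃ 
  ┃.............................┃ 
  ┃.............................┃ 
  ┃.............................┃ 
━━━━━━━━━━━━━━━━━━━━━━━━━━━━━━━━━━
 ImageViewer                      
──────────────────────────────────
████████████░░░░░░░░░░░░██████████
████████████░░░░░░░░░░░░██████████
████████████░░░░░░░░░░░░██████████
████████████░░░░░░░░░░░░██████████
░░░░░░░░░░░░████████████░░░░░░░░░░
░░░░░░░░░░░░████████████░░░░░░░░░░
░░░░░░░░░░░░████████████░░░░░░░░░░
━━━━━━━━━━━━━━━━━━━━━━━━━━━━━━━━━━


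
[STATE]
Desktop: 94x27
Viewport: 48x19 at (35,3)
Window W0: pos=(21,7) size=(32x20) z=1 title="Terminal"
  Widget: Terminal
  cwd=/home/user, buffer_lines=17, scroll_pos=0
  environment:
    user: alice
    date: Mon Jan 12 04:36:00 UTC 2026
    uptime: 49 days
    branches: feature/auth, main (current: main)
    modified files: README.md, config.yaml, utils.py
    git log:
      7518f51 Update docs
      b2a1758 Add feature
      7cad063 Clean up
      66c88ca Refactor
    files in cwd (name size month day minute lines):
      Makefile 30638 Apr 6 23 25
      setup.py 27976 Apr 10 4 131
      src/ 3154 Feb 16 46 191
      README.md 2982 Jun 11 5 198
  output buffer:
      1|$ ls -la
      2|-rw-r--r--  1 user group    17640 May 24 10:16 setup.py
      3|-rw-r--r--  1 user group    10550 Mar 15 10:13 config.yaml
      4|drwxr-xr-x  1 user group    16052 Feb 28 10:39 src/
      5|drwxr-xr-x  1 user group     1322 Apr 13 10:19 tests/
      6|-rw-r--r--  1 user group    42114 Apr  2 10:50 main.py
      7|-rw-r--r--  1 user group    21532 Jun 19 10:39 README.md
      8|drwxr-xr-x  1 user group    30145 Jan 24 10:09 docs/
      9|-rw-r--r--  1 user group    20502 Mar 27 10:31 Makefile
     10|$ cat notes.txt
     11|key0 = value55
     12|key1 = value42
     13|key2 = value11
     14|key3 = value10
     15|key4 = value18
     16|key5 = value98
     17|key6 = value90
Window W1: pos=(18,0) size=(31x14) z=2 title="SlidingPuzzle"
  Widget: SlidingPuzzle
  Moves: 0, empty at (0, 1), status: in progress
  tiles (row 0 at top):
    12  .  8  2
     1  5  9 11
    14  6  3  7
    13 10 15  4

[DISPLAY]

────┐        ┃                                  
  2 │        ┃                                  
────┤        ┃                                  
 11 │        ┃                                  
────┤        ┃━━━┓                              
  7 │        ┃   ┃                              
────┤        ┃───┨                              
  4 │        ┃   ┃                              
────┘        ┃ 17┃                              
             ┃ 10┃                              
━━━━━━━━━━━━━┛ 16┃                              
 user group     1┃                              
 user group    42┃                              
 user group    21┃                              
 user group    30┃                              
 user group    20┃                              
xt               ┃                              
5                ┃                              
2                ┃                              


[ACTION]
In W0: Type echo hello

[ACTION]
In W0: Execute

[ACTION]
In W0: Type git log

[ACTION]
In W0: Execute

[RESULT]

────┐        ┃                                  
  2 │        ┃                                  
────┤        ┃                                  
 11 │        ┃                                  
────┤        ┃━━━┓                              
  7 │        ┃   ┃                              
────┤        ┃───┨                              
  4 │        ┃   ┃                              
────┘        ┃   ┃                              
             ┃   ┃                              
━━━━━━━━━━━━━┛   ┃                              
0                ┃                              
8                ┃                              
8                ┃                              
0                ┃                              
                 ┃                              
                 ┃                              
                 ┃                              
e docs           ┃                              


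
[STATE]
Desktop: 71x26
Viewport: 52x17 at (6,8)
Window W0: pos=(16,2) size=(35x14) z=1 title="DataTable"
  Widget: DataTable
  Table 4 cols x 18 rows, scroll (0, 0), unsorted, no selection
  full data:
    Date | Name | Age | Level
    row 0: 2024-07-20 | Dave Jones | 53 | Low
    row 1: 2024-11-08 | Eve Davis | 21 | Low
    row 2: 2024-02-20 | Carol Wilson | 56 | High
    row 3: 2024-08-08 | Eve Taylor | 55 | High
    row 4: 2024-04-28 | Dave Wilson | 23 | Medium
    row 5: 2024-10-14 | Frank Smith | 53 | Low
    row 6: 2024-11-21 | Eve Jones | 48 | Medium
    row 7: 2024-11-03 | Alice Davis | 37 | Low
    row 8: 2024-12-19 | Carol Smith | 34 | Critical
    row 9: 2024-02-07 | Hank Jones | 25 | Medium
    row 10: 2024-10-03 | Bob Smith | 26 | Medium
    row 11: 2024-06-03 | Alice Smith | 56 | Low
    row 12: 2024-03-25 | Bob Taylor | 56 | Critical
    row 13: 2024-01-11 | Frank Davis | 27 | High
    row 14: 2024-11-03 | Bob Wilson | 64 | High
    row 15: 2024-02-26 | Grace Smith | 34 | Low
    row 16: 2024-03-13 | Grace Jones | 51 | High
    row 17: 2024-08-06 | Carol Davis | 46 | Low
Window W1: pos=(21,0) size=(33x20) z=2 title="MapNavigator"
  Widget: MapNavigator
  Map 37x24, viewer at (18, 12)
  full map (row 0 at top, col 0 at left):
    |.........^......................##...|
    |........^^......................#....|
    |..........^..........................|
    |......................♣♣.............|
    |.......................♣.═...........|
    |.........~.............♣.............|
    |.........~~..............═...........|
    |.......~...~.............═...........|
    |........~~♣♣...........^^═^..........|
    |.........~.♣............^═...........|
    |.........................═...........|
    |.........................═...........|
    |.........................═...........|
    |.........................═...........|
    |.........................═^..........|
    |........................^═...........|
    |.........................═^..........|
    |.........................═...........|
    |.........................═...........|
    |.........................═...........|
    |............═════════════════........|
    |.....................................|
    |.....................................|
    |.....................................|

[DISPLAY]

          ┃2024┃......~.♣............^═........┃    
          ┃2024┃......................═........┃    
          ┃2024┃......................═........┃    
          ┃2024┃...............@......═........┃    
          ┃2024┃......................═........┃    
          ┃2024┃......................═^.......┃    
          ┃2024┃.....................^═........┃    
          ┗━━━━┃......................═^.......┃    
               ┃......................═........┃    
               ┃......................═........┃    
               ┃......................═........┃    
               ┗━━━━━━━━━━━━━━━━━━━━━━━━━━━━━━━┛    
                                                    
                                                    
                                                    
                                                    
                                                    


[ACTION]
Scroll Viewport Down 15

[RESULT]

          ┃2024┃......................═........┃    
          ┃2024┃......................═........┃    
          ┃2024┃...............@......═........┃    
          ┃2024┃......................═........┃    
          ┃2024┃......................═^.......┃    
          ┃2024┃.....................^═........┃    
          ┗━━━━┃......................═^.......┃    
               ┃......................═........┃    
               ┃......................═........┃    
               ┃......................═........┃    
               ┗━━━━━━━━━━━━━━━━━━━━━━━━━━━━━━━┛    
                                                    
                                                    
                                                    
                                                    
                                                    
                                                    


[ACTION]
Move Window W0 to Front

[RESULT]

          ┃2024-02-20│Carol Wilson│56 │High ┃..┃    
          ┃2024-08-08│Eve Taylor  │55 │High ┃..┃    
          ┃2024-04-28│Dave Wilson │23 │Mediu┃..┃    
          ┃2024-10-14│Frank Smith │53 │Low  ┃..┃    
          ┃2024-11-21│Eve Jones   │48 │Mediu┃..┃    
          ┃2024-11-03│Alice Davis │37 │Low  ┃..┃    
          ┗━━━━━━━━━━━━━━━━━━━━━━━━━━━━━━━━━┛..┃    
               ┃......................═........┃    
               ┃......................═........┃    
               ┃......................═........┃    
               ┗━━━━━━━━━━━━━━━━━━━━━━━━━━━━━━━┛    
                                                    
                                                    
                                                    
                                                    
                                                    
                                                    


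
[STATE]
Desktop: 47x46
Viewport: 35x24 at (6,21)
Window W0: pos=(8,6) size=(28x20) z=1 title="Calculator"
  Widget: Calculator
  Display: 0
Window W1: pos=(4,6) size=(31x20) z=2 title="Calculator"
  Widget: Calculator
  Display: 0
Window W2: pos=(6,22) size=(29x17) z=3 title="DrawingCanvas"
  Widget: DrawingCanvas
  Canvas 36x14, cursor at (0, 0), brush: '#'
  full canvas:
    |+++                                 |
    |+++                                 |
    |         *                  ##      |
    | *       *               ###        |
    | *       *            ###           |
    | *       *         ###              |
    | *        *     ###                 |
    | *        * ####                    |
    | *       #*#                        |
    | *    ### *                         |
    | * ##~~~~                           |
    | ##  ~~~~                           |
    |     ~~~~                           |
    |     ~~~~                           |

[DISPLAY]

                            ┃┃     
┏━━━━━━━━━━━━━━━━━━━━━━━━━━━┓┃     
┃ DrawingCanvas             ┃┃     
┠───────────────────────────┨┃     
┃+++                        ┃┛     
┃+++                        ┃      
┃         *                 ┃      
┃ *       *               ##┃      
┃ *       *            ###  ┃      
┃ *       *         ###     ┃      
┃ *        *     ###        ┃      
┃ *        * ####           ┃      
┃ *       #*#               ┃      
┃ *    ### *                ┃      
┃ * ##~~~~                  ┃      
┃ ##  ~~~~                  ┃      
┃     ~~~~                  ┃      
┗━━━━━━━━━━━━━━━━━━━━━━━━━━━┛      
                                   
                                   
                                   
                                   
                                   
                                   


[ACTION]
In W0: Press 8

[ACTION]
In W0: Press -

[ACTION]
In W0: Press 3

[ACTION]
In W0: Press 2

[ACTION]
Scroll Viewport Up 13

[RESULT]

────────────────────────────┨┨     
                           0┃┃     
───┬───┬───┬───┐            ┃┃     
 7 │ 8 │ 9 │ ÷ │            ┃┃     
───┼───┼───┼───┤            ┃┃     
 4 │ 5 │ 6 │ × │            ┃┃     
───┼───┼───┼───┤            ┃┃     
 1 │ 2 │ 3 │ - │            ┃┃     
───┼───┼───┼───┤            ┃┃     
 0 │ . │ = │ + │            ┃┃     
───┼───┼───┼───┤            ┃┃     
 C │ MC│ MR│ M+│            ┃┃     
───┴───┴───┴───┘            ┃┃     
                            ┃┃     
┏━━━━━━━━━━━━━━━━━━━━━━━━━━━┓┃     
┃ DrawingCanvas             ┃┃     
┠───────────────────────────┨┃     
┃+++                        ┃┛     
┃+++                        ┃      
┃         *                 ┃      
┃ *       *               ##┃      
┃ *       *            ###  ┃      
┃ *       *         ###     ┃      
┃ *        *     ###        ┃      


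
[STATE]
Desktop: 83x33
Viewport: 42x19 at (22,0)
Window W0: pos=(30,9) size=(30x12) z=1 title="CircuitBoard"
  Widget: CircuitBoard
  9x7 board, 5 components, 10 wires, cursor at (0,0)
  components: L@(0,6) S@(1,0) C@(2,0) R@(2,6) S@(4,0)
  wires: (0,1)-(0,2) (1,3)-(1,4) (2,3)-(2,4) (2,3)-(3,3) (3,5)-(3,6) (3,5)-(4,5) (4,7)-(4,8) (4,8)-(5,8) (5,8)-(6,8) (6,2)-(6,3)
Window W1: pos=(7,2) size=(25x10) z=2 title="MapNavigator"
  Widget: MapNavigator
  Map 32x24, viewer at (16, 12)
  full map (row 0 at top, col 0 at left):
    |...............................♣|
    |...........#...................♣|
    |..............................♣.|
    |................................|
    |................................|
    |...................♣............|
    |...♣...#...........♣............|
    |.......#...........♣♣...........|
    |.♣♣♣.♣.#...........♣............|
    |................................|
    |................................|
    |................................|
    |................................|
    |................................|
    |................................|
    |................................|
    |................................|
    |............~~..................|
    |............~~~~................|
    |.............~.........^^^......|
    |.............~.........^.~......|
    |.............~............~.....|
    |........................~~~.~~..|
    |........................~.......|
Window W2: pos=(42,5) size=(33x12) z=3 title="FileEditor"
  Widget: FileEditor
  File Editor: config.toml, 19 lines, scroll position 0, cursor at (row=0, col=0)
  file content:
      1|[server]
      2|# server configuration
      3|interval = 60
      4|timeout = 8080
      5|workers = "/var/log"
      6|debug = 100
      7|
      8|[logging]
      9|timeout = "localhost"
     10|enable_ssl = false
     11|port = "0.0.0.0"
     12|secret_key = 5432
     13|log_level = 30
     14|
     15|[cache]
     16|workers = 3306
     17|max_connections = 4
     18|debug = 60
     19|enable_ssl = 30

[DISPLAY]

                                          
                                          
━━━━━━━━━┓                                
         ┃                                
─────────┨                                
.........┃          ┏━━━━━━━━━━━━━━━━━━━━━
.........┃          ┃ FileEditor          
.........┃          ┠─────────────────────
.........┃          ┃█server]             
.........┃━━━━━━━━━━┃# server configuratio
.........┃CircuitBoa┃interval = 60        
━━━━━━━━━┛──────────┃timeout = 8080       
        ┃   0 1 2 3 ┃workers = "/var/log" 
        ┃0  [.]  · ─┃debug = 100          
        ┃           ┃                     
        ┃1   S      ┃[logging]            
        ┃           ┗━━━━━━━━━━━━━━━━━━━━━
        ┃2   C           · ─ ·       ┃    
        ┃                │           ┃    


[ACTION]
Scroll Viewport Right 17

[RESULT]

                                          
                                          
                                          
                                          
                                          
   ┏━━━━━━━━━━━━━━━━━━━━━━━━━━━━━━━┓      
   ┃ FileEditor                    ┃      
   ┠───────────────────────────────┨      
   ┃█server]                      ▲┃      
━━━┃# server configuration        █┃      
Boa┃interval = 60                 ░┃      
───┃timeout = 8080                ░┃      
 3 ┃workers = "/var/log"          ░┃      
· ─┃debug = 100                   ░┃      
   ┃                              ░┃      
   ┃[logging]                     ▼┃      
   ┗━━━━━━━━━━━━━━━━━━━━━━━━━━━━━━━┛      
        · ─ ·       ┃                     
        │           ┃                     


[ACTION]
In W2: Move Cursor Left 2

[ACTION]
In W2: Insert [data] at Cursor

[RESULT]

                                          
                                          
                                          
                                          
                                          
   ┏━━━━━━━━━━━━━━━━━━━━━━━━━━━━━━━┓      
   ┃ FileEditor                    ┃      
   ┠───────────────────────────────┨      
   ┃data█server]                  ▲┃      
━━━┃# server configuration        █┃      
Boa┃interval = 60                 ░┃      
───┃timeout = 8080                ░┃      
 3 ┃workers = "/var/log"          ░┃      
· ─┃debug = 100                   ░┃      
   ┃                              ░┃      
   ┃[logging]                     ▼┃      
   ┗━━━━━━━━━━━━━━━━━━━━━━━━━━━━━━━┛      
        · ─ ·       ┃                     
        │           ┃                     


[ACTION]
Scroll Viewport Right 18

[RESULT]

                                          
                                          
                                          
                                          
                                          
 ┏━━━━━━━━━━━━━━━━━━━━━━━━━━━━━━━┓        
 ┃ FileEditor                    ┃        
 ┠───────────────────────────────┨        
 ┃data█server]                  ▲┃        
━┃# server configuration        █┃        
a┃interval = 60                 ░┃        
─┃timeout = 8080                ░┃        
 ┃workers = "/var/log"          ░┃        
─┃debug = 100                   ░┃        
 ┃                              ░┃        
 ┃[logging]                     ▼┃        
 ┗━━━━━━━━━━━━━━━━━━━━━━━━━━━━━━━┛        
      · ─ ·       ┃                       
      │           ┃                       


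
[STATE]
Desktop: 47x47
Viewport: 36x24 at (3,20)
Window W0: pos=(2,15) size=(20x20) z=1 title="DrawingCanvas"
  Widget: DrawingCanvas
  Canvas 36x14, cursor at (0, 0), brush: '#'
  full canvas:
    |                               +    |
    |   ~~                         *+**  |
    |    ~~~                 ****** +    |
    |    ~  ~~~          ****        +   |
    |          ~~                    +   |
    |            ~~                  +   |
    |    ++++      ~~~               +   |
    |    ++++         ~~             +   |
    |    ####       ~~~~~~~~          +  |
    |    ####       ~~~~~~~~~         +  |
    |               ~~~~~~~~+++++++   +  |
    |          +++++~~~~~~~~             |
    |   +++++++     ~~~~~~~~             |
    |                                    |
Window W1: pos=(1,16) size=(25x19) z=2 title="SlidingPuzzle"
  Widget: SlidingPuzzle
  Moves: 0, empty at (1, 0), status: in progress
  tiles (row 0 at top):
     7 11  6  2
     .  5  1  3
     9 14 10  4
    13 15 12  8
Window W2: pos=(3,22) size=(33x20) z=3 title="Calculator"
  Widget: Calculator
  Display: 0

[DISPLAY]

  7 │ 11 │  6 │  2 │  ┃             
────┼────┼────┼────┤  ┃             
┏━━━━━━━━━━━━━━━━━━━━━━━━━━━━━━━┓   
┃ Calculator                    ┃   
┠───────────────────────────────┨   
┃                              0┃   
┃┌───┬───┬───┬───┐              ┃   
┃│ 7 │ 8 │ 9 │ ÷ │              ┃   
┃├───┼───┼───┼───┤              ┃   
┃│ 4 │ 5 │ 6 │ × │              ┃   
┃├───┼───┼───┼───┤              ┃   
┃│ 1 │ 2 │ 3 │ - │              ┃   
┃├───┼───┼───┼───┤              ┃   
┃│ 0 │ . │ = │ + │              ┃   
┃├───┼───┼───┼───┤              ┃   
┃│ C │ MC│ MR│ M+│              ┃   
┃└───┴───┴───┴───┘              ┃   
┃                               ┃   
┃                               ┃   
┃                               ┃   
┃                               ┃   
┗━━━━━━━━━━━━━━━━━━━━━━━━━━━━━━━┛   
                                    
                                    


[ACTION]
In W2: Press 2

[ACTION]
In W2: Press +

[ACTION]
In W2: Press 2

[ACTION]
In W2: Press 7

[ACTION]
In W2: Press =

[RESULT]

  7 │ 11 │  6 │  2 │  ┃             
────┼────┼────┼────┤  ┃             
┏━━━━━━━━━━━━━━━━━━━━━━━━━━━━━━━┓   
┃ Calculator                    ┃   
┠───────────────────────────────┨   
┃                             29┃   
┃┌───┬───┬───┬───┐              ┃   
┃│ 7 │ 8 │ 9 │ ÷ │              ┃   
┃├───┼───┼───┼───┤              ┃   
┃│ 4 │ 5 │ 6 │ × │              ┃   
┃├───┼───┼───┼───┤              ┃   
┃│ 1 │ 2 │ 3 │ - │              ┃   
┃├───┼───┼───┼───┤              ┃   
┃│ 0 │ . │ = │ + │              ┃   
┃├───┼───┼───┼───┤              ┃   
┃│ C │ MC│ MR│ M+│              ┃   
┃└───┴───┴───┴───┘              ┃   
┃                               ┃   
┃                               ┃   
┃                               ┃   
┃                               ┃   
┗━━━━━━━━━━━━━━━━━━━━━━━━━━━━━━━┛   
                                    
                                    


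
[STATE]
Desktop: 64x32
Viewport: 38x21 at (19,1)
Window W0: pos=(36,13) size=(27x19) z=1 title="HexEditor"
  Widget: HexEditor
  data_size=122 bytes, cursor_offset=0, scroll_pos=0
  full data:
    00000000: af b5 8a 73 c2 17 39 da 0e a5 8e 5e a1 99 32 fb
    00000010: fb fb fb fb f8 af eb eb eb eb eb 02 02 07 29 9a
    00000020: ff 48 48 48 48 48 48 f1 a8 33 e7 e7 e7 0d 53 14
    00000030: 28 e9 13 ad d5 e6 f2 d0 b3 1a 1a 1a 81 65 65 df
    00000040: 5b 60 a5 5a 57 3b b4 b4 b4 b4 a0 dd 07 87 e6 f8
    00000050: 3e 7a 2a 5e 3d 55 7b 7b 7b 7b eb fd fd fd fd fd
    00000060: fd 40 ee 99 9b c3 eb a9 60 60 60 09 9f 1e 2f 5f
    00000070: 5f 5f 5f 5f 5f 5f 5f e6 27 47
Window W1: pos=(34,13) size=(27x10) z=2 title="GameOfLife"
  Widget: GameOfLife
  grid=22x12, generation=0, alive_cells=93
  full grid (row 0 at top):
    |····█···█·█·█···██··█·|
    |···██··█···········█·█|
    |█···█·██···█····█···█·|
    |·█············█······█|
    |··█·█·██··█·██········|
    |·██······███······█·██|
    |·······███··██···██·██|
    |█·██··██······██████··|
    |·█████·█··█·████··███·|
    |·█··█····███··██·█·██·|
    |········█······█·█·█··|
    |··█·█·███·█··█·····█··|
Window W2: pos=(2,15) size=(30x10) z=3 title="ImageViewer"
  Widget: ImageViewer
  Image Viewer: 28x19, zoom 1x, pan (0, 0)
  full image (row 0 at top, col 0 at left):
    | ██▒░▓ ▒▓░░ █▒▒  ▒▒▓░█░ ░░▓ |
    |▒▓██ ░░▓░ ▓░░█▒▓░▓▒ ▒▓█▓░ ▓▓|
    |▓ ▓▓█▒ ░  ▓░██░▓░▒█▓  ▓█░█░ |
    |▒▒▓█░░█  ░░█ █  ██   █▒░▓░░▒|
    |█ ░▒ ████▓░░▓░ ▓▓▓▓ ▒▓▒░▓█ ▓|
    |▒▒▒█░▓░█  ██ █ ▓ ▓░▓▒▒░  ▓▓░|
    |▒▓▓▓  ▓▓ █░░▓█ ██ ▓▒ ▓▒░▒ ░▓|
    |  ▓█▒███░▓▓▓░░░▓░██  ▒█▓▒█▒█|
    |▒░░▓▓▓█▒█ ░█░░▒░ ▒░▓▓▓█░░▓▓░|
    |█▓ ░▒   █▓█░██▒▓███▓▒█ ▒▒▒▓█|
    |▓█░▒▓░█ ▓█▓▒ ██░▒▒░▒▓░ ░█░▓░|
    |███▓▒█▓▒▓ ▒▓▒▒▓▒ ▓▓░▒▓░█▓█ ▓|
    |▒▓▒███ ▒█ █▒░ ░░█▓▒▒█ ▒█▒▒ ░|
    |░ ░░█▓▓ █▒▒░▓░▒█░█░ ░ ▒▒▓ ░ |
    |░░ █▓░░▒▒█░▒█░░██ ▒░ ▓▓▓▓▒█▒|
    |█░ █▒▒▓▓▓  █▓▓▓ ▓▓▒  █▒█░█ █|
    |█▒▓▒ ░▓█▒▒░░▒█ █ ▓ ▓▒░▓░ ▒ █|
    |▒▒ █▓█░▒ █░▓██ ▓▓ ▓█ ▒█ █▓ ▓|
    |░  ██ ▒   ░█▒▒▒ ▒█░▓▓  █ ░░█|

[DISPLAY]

                                      
                                      
                                      
                                      
                                      
                                      
                                      
                                      
                                      
                                      
                                      
                                      
               ┏━━━━━━━━━━━━━━━━━━━━━━
               ┃ GameOfLife           
━━━━━━━━━━━━┓  ┠──────────────────────
            ┃  ┃Gen: 0                
────────────┨  ┃·█············█······█
 ▒▒▓░█░ ░░▓ ┃  ┃··█·█·██··█·██········
░▓▒ ▒▓█▓░ ▓▓┃  ┃·██······███······█·██
░▒█▓  ▓█░█░ ┃  ┃·······███··██···██·██
██   █▒░▓░░▒┃  ┃█·██··██······██████··


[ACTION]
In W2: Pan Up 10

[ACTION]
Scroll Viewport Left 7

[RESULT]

                                      
                                      
                                      
                                      
                                      
                                      
                                      
                                      
                                      
                                      
                                      
                                      
                      ┏━━━━━━━━━━━━━━━
                      ┃ GameOfLife    
━━━━━━━━━━━━━━━━━━━┓  ┠───────────────
wer                ┃  ┃Gen: 0         
───────────────────┨  ┃·█············█
░░ █▒▒  ▒▒▓░█░ ░░▓ ┃  ┃··█·█·██··█·██·
 ▓░░█▒▓░▓▒ ▒▓█▓░ ▓▓┃  ┃·██······███···
 ▓░██░▓░▒█▓  ▓█░█░ ┃  ┃·······███··██·
░░█ █  ██   █▒░▓░░▒┃  ┃█·██··██······█
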